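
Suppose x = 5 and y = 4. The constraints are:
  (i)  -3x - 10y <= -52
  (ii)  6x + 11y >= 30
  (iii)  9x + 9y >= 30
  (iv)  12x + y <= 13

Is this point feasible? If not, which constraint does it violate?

Constraint (iv): 12x + y = 64, which is not ≤ 13. All other constraints are satisfied.

not feasible — violates (iv)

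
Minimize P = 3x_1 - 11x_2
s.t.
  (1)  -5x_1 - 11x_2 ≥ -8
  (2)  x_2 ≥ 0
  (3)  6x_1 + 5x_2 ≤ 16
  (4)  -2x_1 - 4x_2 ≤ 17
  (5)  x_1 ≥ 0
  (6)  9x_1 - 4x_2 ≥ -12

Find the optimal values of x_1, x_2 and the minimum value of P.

x_1 = 0, x_2 = 8/11, minimum P = -8

Vertices and P = 3x_1 - 11x_2:
  (8/5, 0) → P = 24/5
  (0, 8/11) → P = -8
  (0, 0) → P = 0

The binding constraints are -5x_1 - 11x_2 = -8 and x_1 = 0.
Solving simultaneously gives x_1 = 0, x_2 = 8/11.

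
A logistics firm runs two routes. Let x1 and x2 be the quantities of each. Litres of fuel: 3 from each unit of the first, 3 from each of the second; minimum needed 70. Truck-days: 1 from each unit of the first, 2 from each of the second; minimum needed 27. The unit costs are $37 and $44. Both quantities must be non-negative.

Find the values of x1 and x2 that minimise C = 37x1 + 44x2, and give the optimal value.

x1 = 59/3, x2 = 11/3, minimum C = 889

Vertices and C = 37x1 + 44x2:
  (0, 70/3) → C = 3080/3
  (27, 0) → C = 999
  (59/3, 11/3) → C = 889
The feasible region is unbounded (it extends along (0, 1), (1, 0)), but C strictly increases along every unbounded feasible direction, so there is no improving ray and the minimum is attained at a vertex.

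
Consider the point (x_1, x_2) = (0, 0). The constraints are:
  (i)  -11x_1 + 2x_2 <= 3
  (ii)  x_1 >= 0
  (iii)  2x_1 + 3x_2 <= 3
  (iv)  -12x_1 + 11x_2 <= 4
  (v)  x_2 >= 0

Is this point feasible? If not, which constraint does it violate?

(i): 0 ≤ 3 ✓
(ii): 0 ≥ 0 ✓
(iii): 0 ≤ 3 ✓
(iv): 0 ≤ 4 ✓
(v): 0 ≥ 0 ✓

feasible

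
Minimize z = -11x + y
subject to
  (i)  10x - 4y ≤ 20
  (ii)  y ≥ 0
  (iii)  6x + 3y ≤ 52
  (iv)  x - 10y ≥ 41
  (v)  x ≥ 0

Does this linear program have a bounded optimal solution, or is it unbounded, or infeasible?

The boundaries 10x - 4y = 20 and y = 0 meet at (2, 0), but that point violates x - 10y ≥ 41. Every candidate vertex is excluded by some other constraint, so the feasible region is empty.

infeasible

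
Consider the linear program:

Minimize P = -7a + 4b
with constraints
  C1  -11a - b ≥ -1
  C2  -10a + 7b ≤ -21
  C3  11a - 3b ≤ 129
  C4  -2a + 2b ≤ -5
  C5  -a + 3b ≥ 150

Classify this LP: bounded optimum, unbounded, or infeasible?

infeasible

The boundaries -11a - b = -1 and -10a + 7b = -21 meet at (28/87, -221/87), but that point violates -a + 3b ≥ 150. Every candidate vertex is excluded by some other constraint, so the feasible region is empty.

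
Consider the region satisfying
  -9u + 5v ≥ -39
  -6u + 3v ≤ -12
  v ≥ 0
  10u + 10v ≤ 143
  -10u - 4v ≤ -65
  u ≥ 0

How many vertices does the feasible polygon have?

Of the 15 pairwise boundary intersections, those satisfying every inequality are:
  (221/28, 897/140)
  (481/86, 195/86)
  (61/10, 41/5)
  (9/2, 5)

4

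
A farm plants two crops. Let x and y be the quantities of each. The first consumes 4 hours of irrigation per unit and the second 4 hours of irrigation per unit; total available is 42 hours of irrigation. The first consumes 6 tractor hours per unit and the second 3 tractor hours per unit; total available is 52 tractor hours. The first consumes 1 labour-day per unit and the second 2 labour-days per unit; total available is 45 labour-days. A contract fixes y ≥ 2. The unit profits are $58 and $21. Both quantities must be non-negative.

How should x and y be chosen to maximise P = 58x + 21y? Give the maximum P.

x = 23/3, y = 2, maximum P = 1460/3

Corner points and P = 58x + 21y:
  (0, 21/2) → P = 441/2
  (0, 2) → P = 42
  (41/6, 11/3) → P = 1420/3
  (23/3, 2) → P = 1460/3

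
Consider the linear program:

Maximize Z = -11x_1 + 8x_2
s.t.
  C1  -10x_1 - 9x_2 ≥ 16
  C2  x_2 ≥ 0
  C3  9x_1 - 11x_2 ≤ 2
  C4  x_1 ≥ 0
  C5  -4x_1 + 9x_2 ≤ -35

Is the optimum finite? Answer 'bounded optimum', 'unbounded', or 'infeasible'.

infeasible

The boundaries x_1 = 0 and -4x_1 + 9x_2 = -35 meet at (0, -35/9), but that point violates x_2 ≥ 0. Every candidate vertex is excluded by some other constraint, so the feasible region is empty.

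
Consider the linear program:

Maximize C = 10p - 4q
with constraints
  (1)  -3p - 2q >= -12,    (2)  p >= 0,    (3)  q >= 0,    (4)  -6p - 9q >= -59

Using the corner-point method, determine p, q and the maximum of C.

Feasible corners and C = 10p - 4q:
  (0, 6) → C = -24
  (4, 0) → C = 40
  (0, 0) → C = 0

The binding constraints are -3p - 2q = -12 and q = 0.
Solving simultaneously gives p = 4, q = 0.

p = 4, q = 0, maximum C = 40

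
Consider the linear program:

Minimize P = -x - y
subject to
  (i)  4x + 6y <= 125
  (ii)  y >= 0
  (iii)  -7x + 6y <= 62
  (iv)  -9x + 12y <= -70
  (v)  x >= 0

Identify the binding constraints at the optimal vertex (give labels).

Extreme points and P = -x - y:
  (125/4, 0) → P = -125/4
  (320/17, 845/102) → P = -2765/102
  (70/9, 0) → P = -70/9

The minimum is at (125/4, 0). Substituting into each constraint, equality holds for (i) and (ii); the remaining constraints have slack.

(i) and (ii)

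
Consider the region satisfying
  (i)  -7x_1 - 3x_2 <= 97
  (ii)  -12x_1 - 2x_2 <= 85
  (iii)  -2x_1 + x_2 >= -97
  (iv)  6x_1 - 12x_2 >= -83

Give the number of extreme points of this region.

Of the 6 pairwise boundary intersections, those satisfying every inequality are:
  (-61/22, -569/22)
  (194/13, -873/13)
  (-593/78, 81/26)
  (1247/18, 374/9)

4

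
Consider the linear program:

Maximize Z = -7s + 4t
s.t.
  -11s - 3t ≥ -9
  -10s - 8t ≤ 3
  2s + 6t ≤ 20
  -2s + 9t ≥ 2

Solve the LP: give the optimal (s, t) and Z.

s = -89/22, t = 103/22, maximum Z = 1035/22

Feasible corners and Z = -7s + 4t:
  (-1/10, 101/30) → Z = 85/6
  (5/7, 8/21) → Z = -73/21
  (-89/22, 103/22) → Z = 1035/22
  (-43/106, 7/53) → Z = 357/106

The optimum lies where -10s - 8t = 3 and 2s + 6t = 20.
Solving simultaneously gives s = -89/22, t = 103/22.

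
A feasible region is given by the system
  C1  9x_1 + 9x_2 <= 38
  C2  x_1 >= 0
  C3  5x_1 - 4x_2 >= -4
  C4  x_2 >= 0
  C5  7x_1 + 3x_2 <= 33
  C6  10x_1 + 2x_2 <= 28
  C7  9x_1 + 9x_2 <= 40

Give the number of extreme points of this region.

Of the 20 pairwise boundary intersections, those satisfying every inequality are:
  (116/81, 226/81)
  (22/9, 16/9)
  (0, 1)
  (0, 0)
  (14/5, 0)

5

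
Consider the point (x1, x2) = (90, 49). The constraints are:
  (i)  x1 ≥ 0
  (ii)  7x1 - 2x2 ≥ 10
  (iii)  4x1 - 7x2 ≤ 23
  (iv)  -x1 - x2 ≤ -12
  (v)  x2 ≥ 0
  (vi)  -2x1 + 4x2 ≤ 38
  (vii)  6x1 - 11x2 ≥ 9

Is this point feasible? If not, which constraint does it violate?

not feasible — violates (vii)

Constraint (vii): 6x1 - 11x2 = 1, which is not ≥ 9. All other constraints are satisfied.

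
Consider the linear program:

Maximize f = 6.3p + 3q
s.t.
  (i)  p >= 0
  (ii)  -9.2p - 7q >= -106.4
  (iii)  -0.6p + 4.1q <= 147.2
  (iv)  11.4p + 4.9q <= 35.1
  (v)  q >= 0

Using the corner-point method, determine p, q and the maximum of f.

p = 0, q = 351/49, maximum f = 1053/49

Corner points and f = 6.3p + 3q:
  (0, 351/49) → f = 1053/49
  (0, 0) → f = 0
  (117/38, 0) → f = 7371/380

At the optimal vertex, p = 0 and 11.4p + 4.9q = 35.1.
Solving simultaneously gives p = 0, q = 351/49.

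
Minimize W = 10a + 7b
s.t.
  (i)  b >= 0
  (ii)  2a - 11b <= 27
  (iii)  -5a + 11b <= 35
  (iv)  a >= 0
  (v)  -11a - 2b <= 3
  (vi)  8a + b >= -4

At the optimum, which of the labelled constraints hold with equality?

Vertices and W = 10a + 7b:
  (27/2, 0) → W = 135
  (0, 0) → W = 0
  (0, 35/11) → W = 245/11
The feasible region is unbounded (it extends along (11, 2), (11, 5)), but W strictly increases along every unbounded feasible direction, so there is no improving ray and the minimum is attained at a vertex.

The minimum is at (0, 0). Substituting into each constraint, equality holds for (i) and (iv); the remaining constraints have slack.

(i) and (iv)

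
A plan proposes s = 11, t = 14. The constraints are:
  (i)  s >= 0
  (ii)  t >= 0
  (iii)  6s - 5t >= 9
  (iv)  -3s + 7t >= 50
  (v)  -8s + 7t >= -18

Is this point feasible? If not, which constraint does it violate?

Constraint (iii): 6s - 5t = -4, which is not ≥ 9. All other constraints are satisfied.

not feasible — violates (iii)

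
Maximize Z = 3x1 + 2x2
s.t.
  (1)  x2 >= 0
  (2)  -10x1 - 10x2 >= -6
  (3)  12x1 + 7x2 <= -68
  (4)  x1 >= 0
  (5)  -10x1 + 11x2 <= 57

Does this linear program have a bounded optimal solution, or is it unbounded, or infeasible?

The boundaries x2 = 0 and -10x1 - 10x2 = -6 meet at (3/5, 0), but that point violates 12x1 + 7x2 ≤ -68. Every candidate vertex is excluded by some other constraint, so the feasible region is empty.

infeasible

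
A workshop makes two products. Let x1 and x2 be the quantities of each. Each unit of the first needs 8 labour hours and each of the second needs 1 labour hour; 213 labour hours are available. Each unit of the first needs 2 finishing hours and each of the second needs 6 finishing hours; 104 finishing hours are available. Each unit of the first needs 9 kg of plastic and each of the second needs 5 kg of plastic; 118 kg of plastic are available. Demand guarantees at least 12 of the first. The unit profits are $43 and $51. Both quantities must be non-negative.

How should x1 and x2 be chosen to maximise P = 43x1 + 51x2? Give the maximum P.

Feasible corners and P = 43x1 + 51x2:
  (118/9, 0) → P = 5074/9
  (12, 0) → P = 516
  (12, 2) → P = 618

At the optimal vertex, 9x1 + 5x2 = 118 and x1 = 12.
Solving simultaneously gives x1 = 12, x2 = 2.

x1 = 12, x2 = 2, maximum P = 618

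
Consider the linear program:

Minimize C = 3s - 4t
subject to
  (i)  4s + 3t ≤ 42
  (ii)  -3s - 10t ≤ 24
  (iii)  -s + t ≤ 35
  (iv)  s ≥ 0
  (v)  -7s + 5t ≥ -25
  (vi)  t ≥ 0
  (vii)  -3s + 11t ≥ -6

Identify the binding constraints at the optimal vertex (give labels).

(i) and (iv)

Feasible corners and C = 3s - 4t:
  (0, 14) → C = -56
  (285/41, 194/41) → C = 79/41
  (0, 0) → C = 0
  (245/62, 33/62) → C = 603/62
  (2, 0) → C = 6

The minimum is at (0, 14). Substituting into each constraint, equality holds for (i) and (iv); the remaining constraints have slack.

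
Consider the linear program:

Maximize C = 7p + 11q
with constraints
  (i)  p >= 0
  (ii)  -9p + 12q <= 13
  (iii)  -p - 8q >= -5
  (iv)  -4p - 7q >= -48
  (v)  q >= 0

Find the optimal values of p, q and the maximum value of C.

p = 5, q = 0, maximum C = 35

Vertices and C = 7p + 11q:
  (0, 5/8) → C = 55/8
  (0, 0) → C = 0
  (5, 0) → C = 35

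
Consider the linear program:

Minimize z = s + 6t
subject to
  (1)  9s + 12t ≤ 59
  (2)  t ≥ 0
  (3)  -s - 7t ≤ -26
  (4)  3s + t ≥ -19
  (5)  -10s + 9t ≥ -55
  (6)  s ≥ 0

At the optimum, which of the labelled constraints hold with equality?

Extreme points and z = s + 6t:
  (101/51, 175/51) → z = 1151/51
  (0, 59/12) → z = 59/2
  (0, 26/7) → z = 156/7

The minimum is at (0, 26/7). Substituting into each constraint, equality holds for (3) and (6); the remaining constraints have slack.

(3) and (6)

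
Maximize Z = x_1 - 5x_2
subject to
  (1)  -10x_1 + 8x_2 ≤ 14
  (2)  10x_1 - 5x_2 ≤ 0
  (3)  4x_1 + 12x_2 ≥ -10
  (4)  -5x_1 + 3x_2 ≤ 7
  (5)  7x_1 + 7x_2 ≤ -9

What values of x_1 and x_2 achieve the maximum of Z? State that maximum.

x_1 = -19/28, x_2 = -17/28, maximum Z = 33/14

Extreme points and Z = x_1 - 5x_2:
  (-7/5, 0) → Z = -7/5
  (-85/63, 4/63) → Z = -5/3
  (-19/12, -11/36) → Z = -1/18
  (-19/28, -17/28) → Z = 33/14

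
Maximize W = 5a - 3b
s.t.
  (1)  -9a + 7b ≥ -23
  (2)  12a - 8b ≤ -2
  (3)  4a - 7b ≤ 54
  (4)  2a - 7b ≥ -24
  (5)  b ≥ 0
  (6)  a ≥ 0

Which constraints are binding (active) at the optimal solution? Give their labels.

Vertices and W = 5a - 3b:
  (89/34, 71/17) → W = 19/34
  (0, 1/4) → W = -3/4
  (0, 24/7) → W = -72/7

The maximum is at (89/34, 71/17). Substituting into each constraint, equality holds for (2) and (4); the remaining constraints have slack.

(2) and (4)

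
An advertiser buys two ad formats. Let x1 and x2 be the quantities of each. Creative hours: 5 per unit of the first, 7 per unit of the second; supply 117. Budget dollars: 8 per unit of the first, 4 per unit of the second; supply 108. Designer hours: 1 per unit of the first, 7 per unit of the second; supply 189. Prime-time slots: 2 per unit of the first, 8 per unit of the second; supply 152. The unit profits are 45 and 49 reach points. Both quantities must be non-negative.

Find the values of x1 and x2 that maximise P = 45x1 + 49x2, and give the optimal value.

x1 = 8, x2 = 11, maximum P = 899

Corner points and P = 45x1 + 49x2:
  (0, 0) → P = 0
  (0, 117/7) → P = 819
  (27/2, 0) → P = 1215/2
  (8, 11) → P = 899

At the optimal vertex, 5x1 + 7x2 = 117 and 8x1 + 4x2 = 108.
Solving simultaneously gives x1 = 8, x2 = 11.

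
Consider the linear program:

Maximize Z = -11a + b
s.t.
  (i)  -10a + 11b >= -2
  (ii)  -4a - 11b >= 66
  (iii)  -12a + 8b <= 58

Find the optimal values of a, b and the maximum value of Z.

Extreme points and Z = -11a + b:
  (-32/7, -334/77) → Z = 3538/77
  (-327/26, -151/13) → Z = 3295/26
  (-583/82, -140/41) → Z = 6133/82

At the optimal vertex, -10a + 11b = -2 and -12a + 8b = 58.
Solving simultaneously gives a = -327/26, b = -151/13.

a = -327/26, b = -151/13, maximum Z = 3295/26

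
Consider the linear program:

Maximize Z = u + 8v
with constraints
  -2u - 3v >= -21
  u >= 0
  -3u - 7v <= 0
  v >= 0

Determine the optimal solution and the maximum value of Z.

Corner points and Z = u + 8v:
  (0, 7) → Z = 56
  (21/2, 0) → Z = 21/2
  (0, 0) → Z = 0

u = 0, v = 7, maximum Z = 56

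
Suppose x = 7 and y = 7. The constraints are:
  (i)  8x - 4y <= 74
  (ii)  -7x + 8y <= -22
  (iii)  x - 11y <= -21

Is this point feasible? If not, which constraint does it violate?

not feasible — violates (ii)

Constraint (ii): -7x + 8y = 7, which is not ≤ -22. All other constraints are satisfied.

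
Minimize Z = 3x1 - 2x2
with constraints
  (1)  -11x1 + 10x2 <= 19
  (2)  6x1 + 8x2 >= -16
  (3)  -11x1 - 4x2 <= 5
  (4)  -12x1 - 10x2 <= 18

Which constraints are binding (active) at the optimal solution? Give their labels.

Feasible corners and Z = 3x1 - 2x2:
  (-9/11, 1) → Z = -49/11
  (4/9, -7/3) → Z = 6
  (11/31, -69/31) → Z = 171/31
The feasible region is unbounded (it extends along (10, 11), (4, -3)), but Z strictly increases along every unbounded feasible direction, so there is no improving ray and the minimum is attained at a vertex.

The minimum is at (-9/11, 1). Substituting into each constraint, equality holds for (1) and (3); the remaining constraints have slack.

(1) and (3)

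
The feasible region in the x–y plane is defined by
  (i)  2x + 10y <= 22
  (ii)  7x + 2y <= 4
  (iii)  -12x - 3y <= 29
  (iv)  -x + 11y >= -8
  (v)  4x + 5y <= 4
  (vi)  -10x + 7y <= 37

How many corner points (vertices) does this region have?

5

Intersecting each pair of boundary lines and keeping only the points that satisfy every inequality leaves:
  (60/79, -52/79)
  (4/9, 4/9)
  (-59/27, -25/27)
  (-157/57, 77/57)
  (-157/78, 94/39)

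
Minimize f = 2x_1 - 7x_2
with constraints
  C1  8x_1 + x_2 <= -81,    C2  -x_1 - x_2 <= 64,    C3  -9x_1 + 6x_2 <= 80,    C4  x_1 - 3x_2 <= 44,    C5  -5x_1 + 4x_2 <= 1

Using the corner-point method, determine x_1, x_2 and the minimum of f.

x_1 = -325/37, x_2 = -397/37, minimum f = 2129/37

Extreme points and f = 2x_1 - 7x_2:
  (-199/25, -433/25) → f = 2633/25
  (-325/37, -397/37) → f = 2129/37
  (-179/11, -221/11) → f = 1189/11

At the optimal vertex, 8x_1 + x_2 = -81 and -5x_1 + 4x_2 = 1.
Solving simultaneously gives x_1 = -325/37, x_2 = -397/37.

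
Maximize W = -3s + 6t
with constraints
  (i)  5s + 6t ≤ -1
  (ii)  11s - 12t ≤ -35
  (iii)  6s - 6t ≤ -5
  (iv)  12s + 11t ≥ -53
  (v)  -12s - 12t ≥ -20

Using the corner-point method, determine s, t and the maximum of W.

s = -307/17, t = 253/17, maximum W = 2439/17

Vertices and W = -3s + 6t:
  (-37/21, 82/63) → W = 275/21
  (-307/17, 253/17) → W = 2439/17
  (-1021/265, -163/265) → W = 417/53

The optimum lies where 5s + 6t = -1 and 12s + 11t = -53.
Solving simultaneously gives s = -307/17, t = 253/17.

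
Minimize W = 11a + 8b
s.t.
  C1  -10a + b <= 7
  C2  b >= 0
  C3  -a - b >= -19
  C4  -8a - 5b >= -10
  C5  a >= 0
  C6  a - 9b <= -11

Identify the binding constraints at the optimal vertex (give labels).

Corner points and W = 11a + 8b:
  (0, 2) → W = 16
  (5/11, 14/11) → W = 167/11
  (0, 11/9) → W = 88/9

The minimum is at (0, 11/9). Substituting into each constraint, equality holds for C5 and C6; the remaining constraints have slack.

C5 and C6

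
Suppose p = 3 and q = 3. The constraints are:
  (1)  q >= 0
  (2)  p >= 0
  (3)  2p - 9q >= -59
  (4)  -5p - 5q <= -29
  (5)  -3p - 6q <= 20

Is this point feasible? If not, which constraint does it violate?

(1): 3 ≥ 0 ✓
(2): 3 ≥ 0 ✓
(3): -21 ≥ -59 ✓
(4): -30 ≤ -29 ✓
(5): -27 ≤ 20 ✓

feasible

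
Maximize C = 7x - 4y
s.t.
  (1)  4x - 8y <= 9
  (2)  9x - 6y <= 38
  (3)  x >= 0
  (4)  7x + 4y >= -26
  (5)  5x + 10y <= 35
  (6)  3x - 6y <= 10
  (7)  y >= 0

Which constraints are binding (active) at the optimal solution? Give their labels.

Corner points and C = 7x - 4y:
  (37/8, 19/16) → C = 221/8
  (9/4, 0) → C = 63/4
  (0, 7/2) → C = -14
  (0, 0) → C = 0

The maximum is at (37/8, 19/16). Substituting into each constraint, equality holds for (1) and (5); the remaining constraints have slack.

(1) and (5)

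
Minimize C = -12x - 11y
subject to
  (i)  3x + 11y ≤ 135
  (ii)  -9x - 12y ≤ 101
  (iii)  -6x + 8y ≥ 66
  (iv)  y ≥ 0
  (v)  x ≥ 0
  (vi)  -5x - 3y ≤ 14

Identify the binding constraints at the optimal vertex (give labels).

(i) and (iii)

Extreme points and C = -12x - 11y:
  (59/15, 56/5) → C = -852/5
  (0, 135/11) → C = -135
  (0, 33/4) → C = -363/4

The minimum is at (59/15, 56/5). Substituting into each constraint, equality holds for (i) and (iii); the remaining constraints have slack.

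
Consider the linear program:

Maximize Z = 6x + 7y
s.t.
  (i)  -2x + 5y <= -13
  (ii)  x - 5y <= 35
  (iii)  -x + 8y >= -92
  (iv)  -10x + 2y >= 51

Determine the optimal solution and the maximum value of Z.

x = -281/46, y = -116/23, maximum Z = -1655/23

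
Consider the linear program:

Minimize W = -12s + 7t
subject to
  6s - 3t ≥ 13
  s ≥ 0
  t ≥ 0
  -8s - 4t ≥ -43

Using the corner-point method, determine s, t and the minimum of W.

s = 43/8, t = 0, minimum W = -129/2

Corner points and W = -12s + 7t:
  (13/6, 0) → W = -26
  (181/48, 77/24) → W = -547/24
  (43/8, 0) → W = -129/2

At the optimal vertex, t = 0 and -8s - 4t = -43.
Solving simultaneously gives s = 43/8, t = 0.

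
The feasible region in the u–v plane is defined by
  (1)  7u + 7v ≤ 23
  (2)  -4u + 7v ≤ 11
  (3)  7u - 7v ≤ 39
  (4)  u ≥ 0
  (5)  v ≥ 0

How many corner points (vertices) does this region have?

The feasible vertices (each the meet of two boundaries and inside every other half-plane) are:
  (12/11, 169/77)
  (23/7, 0)
  (0, 11/7)
  (0, 0)

4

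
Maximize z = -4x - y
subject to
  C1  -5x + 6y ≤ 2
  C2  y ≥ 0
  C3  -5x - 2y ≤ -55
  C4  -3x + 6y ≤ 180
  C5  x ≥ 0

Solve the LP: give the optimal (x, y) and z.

Corner points and z = -4x - y:
  (163/20, 57/8) → z = -1589/40
  (89, 149/2) → z = -861/2
  (11, 0) → z = -44
The feasible region is unbounded (it extends along (1, 0), (2, 1)), but z strictly decreases along every unbounded feasible direction, so there is no improving ray and the maximum is attained at a vertex.

x = 163/20, y = 57/8, maximum z = -1589/40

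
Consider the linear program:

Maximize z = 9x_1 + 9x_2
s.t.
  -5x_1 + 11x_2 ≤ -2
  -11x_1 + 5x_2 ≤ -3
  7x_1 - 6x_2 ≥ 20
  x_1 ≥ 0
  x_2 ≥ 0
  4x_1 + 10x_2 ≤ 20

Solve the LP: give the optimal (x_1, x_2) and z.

Vertices and z = 9x_1 + 9x_2:
  (20/7, 0) → z = 180/7
  (160/47, 30/47) → z = 1710/47
  (5, 0) → z = 45

x_1 = 5, x_2 = 0, maximum z = 45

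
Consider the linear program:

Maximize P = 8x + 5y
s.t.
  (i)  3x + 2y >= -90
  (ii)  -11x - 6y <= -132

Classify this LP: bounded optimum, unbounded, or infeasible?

From the feasible point (201, -693/2), moving in the direction (2, -3) keeps every constraint satisfied while P increases without bound.

unbounded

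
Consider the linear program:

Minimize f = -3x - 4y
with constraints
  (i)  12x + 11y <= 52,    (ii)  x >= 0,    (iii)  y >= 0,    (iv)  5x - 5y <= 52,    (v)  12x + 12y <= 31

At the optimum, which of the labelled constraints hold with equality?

(ii) and (v)

Vertices and f = -3x - 4y:
  (0, 0) → f = 0
  (0, 31/12) → f = -31/3
  (31/12, 0) → f = -31/4

The minimum is at (0, 31/12). Substituting into each constraint, equality holds for (ii) and (v); the remaining constraints have slack.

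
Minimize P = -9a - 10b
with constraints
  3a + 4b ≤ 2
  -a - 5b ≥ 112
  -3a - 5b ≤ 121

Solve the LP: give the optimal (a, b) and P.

Feasible corners and P = -9a - 10b:
  (458/11, -338/11) → P = -742/11
  (494/3, -123) → P = -252
  (-9/2, -43/2) → P = 511/2

a = 494/3, b = -123, minimum P = -252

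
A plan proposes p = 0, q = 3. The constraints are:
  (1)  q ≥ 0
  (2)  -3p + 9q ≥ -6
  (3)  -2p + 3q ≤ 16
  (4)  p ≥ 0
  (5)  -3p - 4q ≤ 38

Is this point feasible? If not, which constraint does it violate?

feasible

(1): 3 ≥ 0 ✓
(2): 27 ≥ -6 ✓
(3): 9 ≤ 16 ✓
(4): 0 ≥ 0 ✓
(5): -12 ≤ 38 ✓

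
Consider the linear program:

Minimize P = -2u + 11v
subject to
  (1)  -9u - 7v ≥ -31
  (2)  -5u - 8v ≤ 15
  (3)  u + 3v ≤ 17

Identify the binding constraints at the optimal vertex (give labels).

Corner points and P = -2u + 11v:
  (353/37, -290/37) → P = -3896/37
  (-13/10, 61/10) → P = 697/10
  (-181/7, 100/7) → P = 1462/7

The minimum is at (353/37, -290/37). Substituting into each constraint, equality holds for (1) and (2); the remaining constraints have slack.

(1) and (2)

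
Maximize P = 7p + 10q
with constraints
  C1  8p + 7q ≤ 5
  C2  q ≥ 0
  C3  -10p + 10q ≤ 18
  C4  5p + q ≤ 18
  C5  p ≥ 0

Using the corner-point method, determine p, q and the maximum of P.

At the optimal vertex, 8p + 7q = 5 and p = 0.
Solving simultaneously gives p = 0, q = 5/7.

p = 0, q = 5/7, maximum P = 50/7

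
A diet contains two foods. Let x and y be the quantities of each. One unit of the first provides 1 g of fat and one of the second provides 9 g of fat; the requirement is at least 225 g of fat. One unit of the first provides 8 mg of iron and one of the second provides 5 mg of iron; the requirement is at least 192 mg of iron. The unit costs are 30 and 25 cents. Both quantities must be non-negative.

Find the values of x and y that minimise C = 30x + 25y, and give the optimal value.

Corner points and C = 30x + 25y:
  (0, 192/5) → C = 960
  (225, 0) → C = 6750
  (9, 24) → C = 870
The feasible region is unbounded (it extends along (0, 1), (1, 0)), but C strictly increases along every unbounded feasible direction, so there is no improving ray and the minimum is attained at a vertex.

x = 9, y = 24, minimum C = 870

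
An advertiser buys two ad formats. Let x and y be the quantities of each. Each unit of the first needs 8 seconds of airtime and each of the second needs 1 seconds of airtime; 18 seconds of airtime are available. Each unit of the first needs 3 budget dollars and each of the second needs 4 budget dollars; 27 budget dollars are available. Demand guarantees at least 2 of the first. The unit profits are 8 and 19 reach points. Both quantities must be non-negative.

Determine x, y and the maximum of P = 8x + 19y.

Extreme points and P = 8x + 19y:
  (9/4, 0) → P = 18
  (2, 0) → P = 16
  (2, 2) → P = 54

x = 2, y = 2, maximum P = 54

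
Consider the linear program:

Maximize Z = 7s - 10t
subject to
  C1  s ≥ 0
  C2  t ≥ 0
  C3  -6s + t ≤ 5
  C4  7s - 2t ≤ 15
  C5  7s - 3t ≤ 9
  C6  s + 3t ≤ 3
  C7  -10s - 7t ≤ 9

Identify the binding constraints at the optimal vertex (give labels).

C2 and C5

Feasible corners and Z = 7s - 10t:
  (0, 0) → Z = 0
  (0, 1) → Z = -10
  (9/7, 0) → Z = 9
  (3/2, 1/2) → Z = 11/2

The maximum is at (9/7, 0). Substituting into each constraint, equality holds for C2 and C5; the remaining constraints have slack.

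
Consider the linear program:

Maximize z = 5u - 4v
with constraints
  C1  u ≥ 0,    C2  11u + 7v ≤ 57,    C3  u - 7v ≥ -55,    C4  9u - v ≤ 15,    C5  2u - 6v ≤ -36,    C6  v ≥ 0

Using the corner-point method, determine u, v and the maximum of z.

u = 9/8, v = 51/8, maximum z = -159/8

Extreme points and z = 5u - 4v:
  (0, 55/7) → z = -220/7
  (0, 6) → z = -24
  (1/6, 331/42) → z = -1289/42
  (9/8, 51/8) → z = -159/8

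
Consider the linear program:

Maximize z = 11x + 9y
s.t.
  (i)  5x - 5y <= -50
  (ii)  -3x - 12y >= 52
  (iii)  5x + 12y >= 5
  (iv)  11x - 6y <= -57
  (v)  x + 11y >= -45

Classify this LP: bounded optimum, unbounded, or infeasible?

The boundaries 5x - 5y = -50 and -3x - 12y = 52 meet at (-172/15, -22/15), but that point violates 5x + 12y ≥ 5. Every candidate vertex is excluded by some other constraint, so the feasible region is empty.

infeasible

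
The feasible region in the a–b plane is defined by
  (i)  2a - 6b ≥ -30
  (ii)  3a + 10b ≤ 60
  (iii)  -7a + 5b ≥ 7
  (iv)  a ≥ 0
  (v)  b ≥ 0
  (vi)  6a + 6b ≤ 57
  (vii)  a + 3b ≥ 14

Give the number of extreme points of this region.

The feasible vertices (each the meet of two boundaries and inside every other half-plane) are:
  (30/19, 105/19)
  (0, 5)
  (46/17, 441/85)
  (49/26, 105/26)
  (0, 14/3)

5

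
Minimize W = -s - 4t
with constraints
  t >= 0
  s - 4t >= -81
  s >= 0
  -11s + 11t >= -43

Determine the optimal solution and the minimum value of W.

Feasible corners and W = -s - 4t:
  (0, 0) → W = 0
  (43/11, 0) → W = -43/11
  (0, 81/4) → W = -81
  (1063/33, 934/33) → W = -4799/33

The binding constraints are s - 4t = -81 and -11s + 11t = -43.
Solving simultaneously gives s = 1063/33, t = 934/33.

s = 1063/33, t = 934/33, minimum W = -4799/33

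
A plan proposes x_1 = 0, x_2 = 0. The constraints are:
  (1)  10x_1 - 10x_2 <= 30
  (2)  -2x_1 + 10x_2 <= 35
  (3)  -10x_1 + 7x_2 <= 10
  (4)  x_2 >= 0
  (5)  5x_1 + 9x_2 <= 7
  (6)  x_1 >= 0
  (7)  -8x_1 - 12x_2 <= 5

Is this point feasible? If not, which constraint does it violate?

(1): 0 ≤ 30 ✓
(2): 0 ≤ 35 ✓
(3): 0 ≤ 10 ✓
(4): 0 ≥ 0 ✓
(5): 0 ≤ 7 ✓
(6): 0 ≥ 0 ✓
(7): 0 ≤ 5 ✓

feasible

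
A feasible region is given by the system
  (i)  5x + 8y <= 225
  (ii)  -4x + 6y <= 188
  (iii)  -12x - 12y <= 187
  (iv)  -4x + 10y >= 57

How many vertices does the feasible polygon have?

The feasible vertices (each the meet of two boundaries and inside every other half-plane) are:
  (-77/31, 920/31)
  (897/41, 1185/82)
  (-563/20, 377/30)
  (-1277/84, -8/21)

4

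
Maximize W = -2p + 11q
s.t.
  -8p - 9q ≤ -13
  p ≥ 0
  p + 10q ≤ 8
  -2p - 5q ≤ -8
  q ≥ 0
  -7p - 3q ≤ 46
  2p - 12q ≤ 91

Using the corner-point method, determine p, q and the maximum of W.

p = 8/3, q = 8/15, maximum W = 8/15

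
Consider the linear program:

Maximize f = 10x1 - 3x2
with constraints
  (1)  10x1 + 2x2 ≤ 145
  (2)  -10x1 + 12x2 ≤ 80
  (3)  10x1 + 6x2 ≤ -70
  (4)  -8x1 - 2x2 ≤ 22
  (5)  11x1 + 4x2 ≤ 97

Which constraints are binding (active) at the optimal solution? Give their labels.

Extreme points and f = 10x1 - 3x2:
  (101/4, -215/4) → f = 1655/4
  (167/2, -345) → f = 1870
  (2/7, -85/7) → f = 275/7

The maximum is at (167/2, -345). Substituting into each constraint, equality holds for (1) and (4); the remaining constraints have slack.

(1) and (4)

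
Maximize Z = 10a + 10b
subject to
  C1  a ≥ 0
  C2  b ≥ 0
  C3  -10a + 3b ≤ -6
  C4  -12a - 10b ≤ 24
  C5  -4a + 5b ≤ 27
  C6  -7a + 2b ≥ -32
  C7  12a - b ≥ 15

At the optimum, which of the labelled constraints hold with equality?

Vertices and Z = 10a + 10b:
  (32/7, 0) → Z = 320/7
  (5/4, 0) → Z = 25/2
  (111/38, 147/19) → Z = 2025/19
  (3/2, 3) → Z = 45
  (214/27, 317/27) → Z = 590/3

The maximum is at (214/27, 317/27). Substituting into each constraint, equality holds for C5 and C6; the remaining constraints have slack.

C5 and C6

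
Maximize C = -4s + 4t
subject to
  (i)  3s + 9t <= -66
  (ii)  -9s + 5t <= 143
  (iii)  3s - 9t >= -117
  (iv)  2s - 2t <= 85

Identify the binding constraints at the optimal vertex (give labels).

Vertices and C = -4s + 4t:
  (-539/32, -55/32) → C = 121/2
  (211/8, -129/8) → C = -170
  (-711/8, -1051/8) → C = -170

The maximum is at (-539/32, -55/32). Substituting into each constraint, equality holds for (i) and (ii); the remaining constraints have slack.

(i) and (ii)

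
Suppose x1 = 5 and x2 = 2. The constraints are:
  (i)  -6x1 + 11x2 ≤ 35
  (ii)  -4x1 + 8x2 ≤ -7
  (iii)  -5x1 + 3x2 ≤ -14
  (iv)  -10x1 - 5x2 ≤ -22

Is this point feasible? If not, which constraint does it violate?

Constraint (ii): -4x1 + 8x2 = -4, which is not ≤ -7. All other constraints are satisfied.

not feasible — violates (ii)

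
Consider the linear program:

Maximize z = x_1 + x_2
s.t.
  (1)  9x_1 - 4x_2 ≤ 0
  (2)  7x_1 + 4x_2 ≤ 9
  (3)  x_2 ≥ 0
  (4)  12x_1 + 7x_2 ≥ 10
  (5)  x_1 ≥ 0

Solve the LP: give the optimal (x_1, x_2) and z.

Extreme points and z = x_1 + x_2:
  (9/16, 81/64) → z = 117/64
  (40/111, 30/37) → z = 130/111
  (0, 9/4) → z = 9/4
  (0, 10/7) → z = 10/7

At the optimal vertex, 7x_1 + 4x_2 = 9 and x_1 = 0.
Solving simultaneously gives x_1 = 0, x_2 = 9/4.

x_1 = 0, x_2 = 9/4, maximum z = 9/4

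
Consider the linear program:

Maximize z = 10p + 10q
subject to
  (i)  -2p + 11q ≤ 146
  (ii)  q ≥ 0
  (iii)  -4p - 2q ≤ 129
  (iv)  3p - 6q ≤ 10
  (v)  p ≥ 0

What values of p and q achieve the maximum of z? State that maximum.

p = 986/21, q = 458/21, maximum z = 14440/21

Vertices and z = 10p + 10q:
  (986/21, 458/21) → z = 14440/21
  (0, 146/11) → z = 1460/11
  (10/3, 0) → z = 100/3
  (0, 0) → z = 0

The binding constraints are -2p + 11q = 146 and 3p - 6q = 10.
Solving simultaneously gives p = 986/21, q = 458/21.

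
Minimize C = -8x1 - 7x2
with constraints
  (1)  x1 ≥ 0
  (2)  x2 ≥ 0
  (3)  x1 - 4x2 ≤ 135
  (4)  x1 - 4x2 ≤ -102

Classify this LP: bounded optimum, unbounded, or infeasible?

unbounded

From the feasible point (0, 51/2), moving in the direction (0, 1) keeps every constraint satisfied while C decreases without bound.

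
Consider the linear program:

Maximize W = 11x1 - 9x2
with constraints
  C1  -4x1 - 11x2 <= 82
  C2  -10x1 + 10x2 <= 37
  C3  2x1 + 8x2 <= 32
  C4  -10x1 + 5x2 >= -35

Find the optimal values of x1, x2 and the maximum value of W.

Vertices and W = 11x1 - 9x2:
  (-409/50, -112/25) → W = -2483/50
  (-5/26, -96/13) → W = 1673/26
  (6/25, 197/50) → W = -1641/50
  (44/9, 25/9) → W = 259/9

x1 = -5/26, x2 = -96/13, maximum W = 1673/26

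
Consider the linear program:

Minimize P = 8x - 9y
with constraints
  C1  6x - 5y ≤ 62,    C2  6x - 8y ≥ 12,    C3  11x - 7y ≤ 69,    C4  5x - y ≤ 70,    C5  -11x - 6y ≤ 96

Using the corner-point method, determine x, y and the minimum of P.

x = -174/31, y = -177/31, minimum P = 201/31

Extreme points and P = 8x - 9y:
  (234/23, 141/23) → P = 603/23
  (-174/31, -177/31) → P = 201/31
  (-258/143, -165/13) → P = 14271/143

The binding constraints are 6x - 8y = 12 and -11x - 6y = 96.
Solving simultaneously gives x = -174/31, y = -177/31.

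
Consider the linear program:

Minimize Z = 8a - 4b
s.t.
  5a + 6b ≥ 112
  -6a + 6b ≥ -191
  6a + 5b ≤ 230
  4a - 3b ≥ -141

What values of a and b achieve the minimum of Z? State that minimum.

a = -170/13, b = 1153/39, minimum Z = -8692/39

Extreme points and Z = 8a - 4b:
  (303/11, -283/66) → Z = 7838/33
  (-170/13, 1153/39) → Z = -8692/39
  (2335/66, 39/11) → Z = 8872/33
  (-15/38, 883/19) → Z = -3592/19

The binding constraints are 5a + 6b = 112 and 4a - 3b = -141.
Solving simultaneously gives a = -170/13, b = 1153/39.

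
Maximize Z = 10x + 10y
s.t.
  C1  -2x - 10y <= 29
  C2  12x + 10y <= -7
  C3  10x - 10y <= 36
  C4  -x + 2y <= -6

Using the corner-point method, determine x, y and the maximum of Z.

The binding constraints are 10x - 10y = 36 and -x + 2y = -6.
Solving simultaneously gives x = 6/5, y = -12/5.

x = 6/5, y = -12/5, maximum Z = -12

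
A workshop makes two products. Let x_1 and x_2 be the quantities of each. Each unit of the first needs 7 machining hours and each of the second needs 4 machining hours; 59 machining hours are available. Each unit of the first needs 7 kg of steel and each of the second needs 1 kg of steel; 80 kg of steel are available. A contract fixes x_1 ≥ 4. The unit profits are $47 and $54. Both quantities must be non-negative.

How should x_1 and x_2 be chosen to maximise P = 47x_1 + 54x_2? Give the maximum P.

Feasible corners and P = 47x_1 + 54x_2:
  (59/7, 0) → P = 2773/7
  (4, 0) → P = 188
  (4, 31/4) → P = 1213/2

x_1 = 4, x_2 = 31/4, maximum P = 1213/2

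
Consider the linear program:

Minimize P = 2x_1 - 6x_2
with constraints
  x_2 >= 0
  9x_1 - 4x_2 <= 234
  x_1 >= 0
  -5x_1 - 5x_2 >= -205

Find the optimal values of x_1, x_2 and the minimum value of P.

x_1 = 0, x_2 = 41, minimum P = -246

At the optimal vertex, x_1 = 0 and -5x_1 - 5x_2 = -205.
Solving simultaneously gives x_1 = 0, x_2 = 41.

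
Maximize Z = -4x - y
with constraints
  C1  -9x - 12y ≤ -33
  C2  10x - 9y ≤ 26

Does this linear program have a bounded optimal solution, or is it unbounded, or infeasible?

From the feasible point (203/67, 32/67), moving in the direction (-12, 9) keeps every constraint satisfied while Z increases without bound.

unbounded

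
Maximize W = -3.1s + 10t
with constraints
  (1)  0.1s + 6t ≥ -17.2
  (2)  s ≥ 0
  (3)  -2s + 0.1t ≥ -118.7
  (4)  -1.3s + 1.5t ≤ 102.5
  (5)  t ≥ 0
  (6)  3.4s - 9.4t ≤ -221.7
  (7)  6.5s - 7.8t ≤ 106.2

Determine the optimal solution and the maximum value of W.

s = 2690/41, t = 5133/41, maximum W = 42991/41

Vertices and W = -3.1s + 10t:
  (0, 205/3) → W = 2050/3
  (0, 2217/94) → W = 11085/47
  (2690/41, 5133/41) → W = 42991/41
  (113795/1846, 42349/923) → W = 988431/3692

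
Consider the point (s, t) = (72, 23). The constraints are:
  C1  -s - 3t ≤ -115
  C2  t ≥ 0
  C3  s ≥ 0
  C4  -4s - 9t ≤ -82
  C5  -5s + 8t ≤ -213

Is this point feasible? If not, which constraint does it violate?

not feasible — violates C5

Constraint C5: -5s + 8t = -176, which is not ≤ -213. All other constraints are satisfied.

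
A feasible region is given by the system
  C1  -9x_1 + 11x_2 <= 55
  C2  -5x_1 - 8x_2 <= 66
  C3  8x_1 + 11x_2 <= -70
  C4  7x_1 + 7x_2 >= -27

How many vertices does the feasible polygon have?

3

The feasible vertices (each the meet of two boundaries and inside every other half-plane) are:
  (166/9, -178/9)
  (82/7, -109/7)
  (193/21, -274/21)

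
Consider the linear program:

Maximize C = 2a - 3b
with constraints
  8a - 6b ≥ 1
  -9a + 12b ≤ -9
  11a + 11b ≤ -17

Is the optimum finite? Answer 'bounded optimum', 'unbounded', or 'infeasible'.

From the feasible point (-1, -3/2), moving in the direction (-6, -8) keeps every constraint satisfied while C increases without bound.

unbounded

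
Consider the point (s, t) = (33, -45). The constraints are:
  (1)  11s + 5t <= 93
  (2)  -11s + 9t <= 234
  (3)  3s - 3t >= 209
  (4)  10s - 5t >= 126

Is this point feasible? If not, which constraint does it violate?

Constraint (1): 11s + 5t = 138, which is not ≤ 93. All other constraints are satisfied.

not feasible — violates (1)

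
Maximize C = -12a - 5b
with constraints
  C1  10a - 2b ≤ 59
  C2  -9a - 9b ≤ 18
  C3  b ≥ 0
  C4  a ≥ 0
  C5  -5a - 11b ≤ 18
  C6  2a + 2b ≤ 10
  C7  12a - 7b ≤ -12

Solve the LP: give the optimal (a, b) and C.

a = 0, b = 12/7, maximum C = -60/7

Vertices and C = -12a - 5b:
  (0, 5) → C = -25
  (0, 12/7) → C = -60/7
  (23/19, 72/19) → C = -636/19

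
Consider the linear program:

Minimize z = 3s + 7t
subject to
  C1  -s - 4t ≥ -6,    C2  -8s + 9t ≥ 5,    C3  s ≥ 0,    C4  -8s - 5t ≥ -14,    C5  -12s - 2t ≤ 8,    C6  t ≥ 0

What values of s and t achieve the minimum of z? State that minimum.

Extreme points and z = 3s + 7t:
  (34/41, 53/41) → z = 473/41
  (0, 3/2) → z = 21/2
  (0, 5/9) → z = 35/9

s = 0, t = 5/9, minimum z = 35/9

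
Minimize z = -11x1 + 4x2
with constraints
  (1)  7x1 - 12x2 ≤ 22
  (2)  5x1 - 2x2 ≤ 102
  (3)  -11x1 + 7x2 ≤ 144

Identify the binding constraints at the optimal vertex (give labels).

(2) and (3)

Extreme points and z = -11x1 + 4x2:
  (590/23, 302/23) → z = -5282/23
  (-1882/83, -1250/83) → z = 15702/83
  (1002/13, 1842/13) → z = -3654/13

The minimum is at (1002/13, 1842/13). Substituting into each constraint, equality holds for (2) and (3); the remaining constraints have slack.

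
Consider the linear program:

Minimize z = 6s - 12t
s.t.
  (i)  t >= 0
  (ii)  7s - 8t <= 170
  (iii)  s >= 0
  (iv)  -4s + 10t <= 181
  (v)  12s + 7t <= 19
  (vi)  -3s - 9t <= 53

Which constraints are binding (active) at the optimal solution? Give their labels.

(iii) and (v)

Vertices and z = 6s - 12t:
  (0, 0) → z = 0
  (19/12, 0) → z = 19/2
  (0, 19/7) → z = -228/7

The minimum is at (0, 19/7). Substituting into each constraint, equality holds for (iii) and (v); the remaining constraints have slack.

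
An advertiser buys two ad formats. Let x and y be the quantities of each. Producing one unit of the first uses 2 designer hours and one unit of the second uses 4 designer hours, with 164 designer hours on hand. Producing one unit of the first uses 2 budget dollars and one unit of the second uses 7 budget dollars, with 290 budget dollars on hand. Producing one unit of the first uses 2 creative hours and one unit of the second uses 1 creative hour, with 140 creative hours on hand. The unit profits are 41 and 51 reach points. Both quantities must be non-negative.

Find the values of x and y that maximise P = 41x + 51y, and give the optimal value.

Extreme points and P = 41x + 51y:
  (0, 0) → P = 0
  (0, 41) → P = 2091
  (70, 0) → P = 2870
  (66, 8) → P = 3114

At the optimal vertex, 2x + 4y = 164 and 2x + y = 140.
Solving simultaneously gives x = 66, y = 8.

x = 66, y = 8, maximum P = 3114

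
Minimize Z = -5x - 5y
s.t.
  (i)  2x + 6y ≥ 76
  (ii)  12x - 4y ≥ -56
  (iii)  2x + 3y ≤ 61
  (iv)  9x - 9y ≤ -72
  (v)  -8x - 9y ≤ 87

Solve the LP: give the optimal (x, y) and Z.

x = 37/5, y = 77/5, minimum Z = -114

Feasible corners and Z = -5x - 5y:
  (-2/5, 64/5) → Z = -62
  (7/2, 23/2) → Z = -75
  (19/11, 211/11) → Z = -1150/11
  (37/5, 77/5) → Z = -114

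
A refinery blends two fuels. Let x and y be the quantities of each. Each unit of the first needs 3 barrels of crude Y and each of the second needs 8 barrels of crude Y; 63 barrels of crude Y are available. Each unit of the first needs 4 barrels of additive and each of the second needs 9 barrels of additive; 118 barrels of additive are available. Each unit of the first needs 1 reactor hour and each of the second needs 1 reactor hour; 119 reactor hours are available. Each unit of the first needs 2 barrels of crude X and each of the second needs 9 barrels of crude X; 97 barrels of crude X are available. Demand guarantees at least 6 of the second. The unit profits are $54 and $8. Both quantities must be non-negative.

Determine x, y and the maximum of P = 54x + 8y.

Corner points and P = 54x + 8y:
  (0, 63/8) → P = 63
  (0, 6) → P = 48
  (5, 6) → P = 318

The binding constraints are 3x + 8y = 63 and y = 6.
Solving simultaneously gives x = 5, y = 6.

x = 5, y = 6, maximum P = 318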